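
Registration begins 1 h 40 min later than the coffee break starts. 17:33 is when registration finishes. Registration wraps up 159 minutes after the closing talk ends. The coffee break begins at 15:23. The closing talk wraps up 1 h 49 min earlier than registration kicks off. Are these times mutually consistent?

No

Registration starts at 15:23 + 100 min = 17:03.
The closing talk ends at 17:03 − 109 min = 15:14.
Registration ends at 15:14 + 159 min = 17:53.
But registration is also said to end at 17:33 — a 20-minute conflict.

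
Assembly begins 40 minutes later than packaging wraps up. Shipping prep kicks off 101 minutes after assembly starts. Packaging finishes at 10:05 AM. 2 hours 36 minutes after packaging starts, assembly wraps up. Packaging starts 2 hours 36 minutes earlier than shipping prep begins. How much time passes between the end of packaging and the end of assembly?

2 h 21 min

Assembly starts at 10:05 AM + 40 min = 10:45 AM.
Shipping prep starts at 10:45 AM + 101 min = 12:26 PM.
Packaging starts at 12:26 PM − 156 min = 9:50 AM.
Assembly ends at 9:50 AM + 156 min = 12:26 PM.
From 10:05 AM to 12:26 PM is 2 h 21 min.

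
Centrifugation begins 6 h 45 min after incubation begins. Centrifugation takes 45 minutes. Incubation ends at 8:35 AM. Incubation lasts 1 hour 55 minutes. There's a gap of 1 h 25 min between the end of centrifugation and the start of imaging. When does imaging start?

Incubation starts at 8:35 AM − 115 min = 6:40 AM.
Centrifugation starts at 6:40 AM + 405 min = 1:25 PM.
Centrifugation ends at 1:25 PM + 45 min = 2:10 PM.
Imaging starts at 2:10 PM + 85 min = 3:35 PM.

3:35 PM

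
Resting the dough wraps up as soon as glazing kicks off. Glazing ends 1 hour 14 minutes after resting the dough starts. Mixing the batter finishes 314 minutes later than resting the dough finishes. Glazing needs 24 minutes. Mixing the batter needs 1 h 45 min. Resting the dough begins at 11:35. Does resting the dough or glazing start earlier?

Glazing ends at 11:35 + 74 min = 12:49.
Glazing starts at 12:49 − 24 min = 12:25.
Resting the dough starts at 11:35 and glazing starts at 12:25, so resting the dough is first.

resting the dough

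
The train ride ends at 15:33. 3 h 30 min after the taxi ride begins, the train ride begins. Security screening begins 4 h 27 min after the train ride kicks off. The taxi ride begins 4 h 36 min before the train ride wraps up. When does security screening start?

The taxi ride starts at 15:33 − 276 min = 10:57.
The train ride starts at 10:57 + 210 min = 14:27.
Security screening starts at 14:27 + 267 min = 18:54.

18:54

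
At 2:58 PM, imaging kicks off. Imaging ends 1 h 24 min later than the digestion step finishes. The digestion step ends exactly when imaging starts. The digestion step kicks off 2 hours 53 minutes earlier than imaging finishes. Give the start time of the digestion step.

1:29 PM

The digestion step ends at 2:58 PM.
Imaging ends at 2:58 PM + 84 min = 4:22 PM.
The digestion step starts at 4:22 PM − 173 min = 1:29 PM.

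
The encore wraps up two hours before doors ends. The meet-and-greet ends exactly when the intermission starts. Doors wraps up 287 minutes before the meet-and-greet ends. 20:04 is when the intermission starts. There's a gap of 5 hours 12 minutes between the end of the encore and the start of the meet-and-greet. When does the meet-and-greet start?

18:29

The meet-and-greet ends at 20:04.
Doors ends at 20:04 − 287 min = 15:17.
The encore ends at 15:17 − 120 min = 13:17.
The meet-and-greet starts at 13:17 + 312 min = 18:29.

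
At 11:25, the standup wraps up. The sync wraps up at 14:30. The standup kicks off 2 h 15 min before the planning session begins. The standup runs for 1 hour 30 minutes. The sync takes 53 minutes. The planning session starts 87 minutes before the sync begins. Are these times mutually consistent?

Yes

The sync starts at 14:30 − 53 min = 13:37.
The planning session starts at 13:37 − 87 min = 12:10.
The standup starts at 12:10 − 135 min = 09:55.
The standup ends at 09:55 + 90 min = 11:25.
That matches the stated 11:25, so the schedule is consistent.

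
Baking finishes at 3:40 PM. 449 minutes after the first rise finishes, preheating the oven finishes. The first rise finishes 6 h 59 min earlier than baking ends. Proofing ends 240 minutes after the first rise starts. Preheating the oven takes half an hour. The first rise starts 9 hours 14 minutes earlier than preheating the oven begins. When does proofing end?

10:26 AM

The first rise ends at 3:40 PM − 419 min = 8:41 AM.
Preheating the oven ends at 8:41 AM + 449 min = 4:10 PM.
Preheating the oven starts at 4:10 PM − 30 min = 3:40 PM.
The first rise starts at 3:40 PM − 554 min = 6:26 AM.
Proofing ends at 6:26 AM + 240 min = 10:26 AM.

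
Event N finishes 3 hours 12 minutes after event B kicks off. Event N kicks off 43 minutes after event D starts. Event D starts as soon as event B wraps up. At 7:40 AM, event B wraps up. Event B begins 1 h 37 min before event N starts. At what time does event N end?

9:58 AM

Event D starts at 7:40 AM.
Event N starts at 7:40 AM + 43 min = 8:23 AM.
Event B starts at 8:23 AM − 97 min = 6:46 AM.
Event N ends at 6:46 AM + 192 min = 9:58 AM.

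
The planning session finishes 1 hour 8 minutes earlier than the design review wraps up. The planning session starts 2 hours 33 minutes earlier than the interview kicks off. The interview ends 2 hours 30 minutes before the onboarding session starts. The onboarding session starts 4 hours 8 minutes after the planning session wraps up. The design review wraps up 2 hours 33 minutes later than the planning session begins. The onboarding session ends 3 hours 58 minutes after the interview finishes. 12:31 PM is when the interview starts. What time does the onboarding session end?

4:59 PM

The planning session starts at 12:31 PM − 153 min = 9:58 AM.
The design review ends at 9:58 AM + 153 min = 12:31 PM.
The planning session ends at 12:31 PM − 68 min = 11:23 AM.
The onboarding session starts at 11:23 AM + 248 min = 3:31 PM.
The interview ends at 3:31 PM − 150 min = 1:01 PM.
The onboarding session ends at 1:01 PM + 238 min = 4:59 PM.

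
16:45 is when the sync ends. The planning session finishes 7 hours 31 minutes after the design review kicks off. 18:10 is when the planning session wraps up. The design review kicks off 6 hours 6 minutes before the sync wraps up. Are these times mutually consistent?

Yes

The design review starts at 16:45 − 366 min = 10:39.
The planning session ends at 10:39 + 451 min = 18:10.
That matches the stated 18:10, so the schedule is consistent.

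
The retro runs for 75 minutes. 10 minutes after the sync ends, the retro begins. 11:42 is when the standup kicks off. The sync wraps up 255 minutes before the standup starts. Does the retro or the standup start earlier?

the retro

The sync ends at 11:42 − 255 min = 07:27.
The retro starts at 07:27 + 10 min = 07:37.
The retro starts at 07:37 and the standup starts at 11:42, so the retro is first.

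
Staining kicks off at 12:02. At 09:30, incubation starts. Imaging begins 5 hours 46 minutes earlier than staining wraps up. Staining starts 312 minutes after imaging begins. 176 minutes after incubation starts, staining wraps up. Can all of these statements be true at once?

No

Staining ends at 09:30 + 176 min = 12:26.
Imaging starts at 12:26 − 346 min = 06:40.
Staining starts at 06:40 + 312 min = 11:52.
But staining is also said to start at 12:02 — a 10-minute conflict.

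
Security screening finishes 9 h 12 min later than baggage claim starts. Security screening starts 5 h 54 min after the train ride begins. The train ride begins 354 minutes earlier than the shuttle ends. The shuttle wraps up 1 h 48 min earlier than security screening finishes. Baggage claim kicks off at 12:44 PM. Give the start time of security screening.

8:08 PM

Security screening ends at 12:44 PM + 552 min = 9:56 PM.
The shuttle ends at 9:56 PM − 108 min = 8:08 PM.
The train ride starts at 8:08 PM − 354 min = 2:14 PM.
Security screening starts at 2:14 PM + 354 min = 8:08 PM.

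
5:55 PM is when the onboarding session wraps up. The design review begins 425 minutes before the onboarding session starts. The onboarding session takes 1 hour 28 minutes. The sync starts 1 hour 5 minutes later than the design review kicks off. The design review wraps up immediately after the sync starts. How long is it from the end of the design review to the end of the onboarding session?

The onboarding session starts at 5:55 PM − 88 min = 4:27 PM.
The design review starts at 4:27 PM − 425 min = 9:22 AM.
The sync starts at 9:22 AM + 65 min = 10:27 AM.
So the design review ends at 10:27 AM.
From 10:27 AM to 5:55 PM is 7 h 28 min.

7 h 28 min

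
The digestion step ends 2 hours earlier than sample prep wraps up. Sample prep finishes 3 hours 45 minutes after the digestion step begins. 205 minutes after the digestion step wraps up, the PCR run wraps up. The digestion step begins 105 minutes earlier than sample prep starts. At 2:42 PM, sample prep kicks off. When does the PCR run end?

6:07 PM

The digestion step starts at 2:42 PM − 105 min = 12:57 PM.
Sample prep ends at 12:57 PM + 225 min = 4:42 PM.
The digestion step ends at 4:42 PM − 120 min = 2:42 PM.
The PCR run ends at 2:42 PM + 205 min = 6:07 PM.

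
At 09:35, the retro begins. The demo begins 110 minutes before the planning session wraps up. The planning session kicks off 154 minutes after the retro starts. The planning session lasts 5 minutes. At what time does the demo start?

The planning session starts at 09:35 + 154 min = 12:09.
The planning session ends at 12:09 + 5 min = 12:14.
The demo starts at 12:14 − 110 min = 10:24.

10:24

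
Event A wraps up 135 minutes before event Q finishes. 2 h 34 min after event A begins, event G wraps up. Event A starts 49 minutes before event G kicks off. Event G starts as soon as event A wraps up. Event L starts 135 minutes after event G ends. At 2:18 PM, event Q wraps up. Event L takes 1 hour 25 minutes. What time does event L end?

Event A ends at 2:18 PM − 135 min = 12:03 PM.
So event G starts at 12:03 PM.
Event A starts at 12:03 PM − 49 min = 11:14 AM.
Event G ends at 11:14 AM + 154 min = 1:48 PM.
Event L starts at 1:48 PM + 135 min = 4:03 PM.
Event L ends at 4:03 PM + 85 min = 5:28 PM.

5:28 PM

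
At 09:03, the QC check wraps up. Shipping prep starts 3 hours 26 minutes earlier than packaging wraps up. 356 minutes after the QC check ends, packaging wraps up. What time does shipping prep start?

11:33

Packaging ends at 09:03 + 356 min = 14:59.
Shipping prep starts at 14:59 − 206 min = 11:33.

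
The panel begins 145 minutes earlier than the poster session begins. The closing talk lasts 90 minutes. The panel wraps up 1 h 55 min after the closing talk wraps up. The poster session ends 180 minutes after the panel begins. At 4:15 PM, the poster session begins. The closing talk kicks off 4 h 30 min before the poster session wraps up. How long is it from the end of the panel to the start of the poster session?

The panel starts at 4:15 PM − 145 min = 1:50 PM.
The poster session ends at 1:50 PM + 180 min = 4:50 PM.
The closing talk starts at 4:50 PM − 270 min = 12:20 PM.
The closing talk ends at 12:20 PM + 90 min = 1:50 PM.
The panel ends at 1:50 PM + 115 min = 3:45 PM.
From 3:45 PM to 4:15 PM is 0.5 hours.

0.5 hours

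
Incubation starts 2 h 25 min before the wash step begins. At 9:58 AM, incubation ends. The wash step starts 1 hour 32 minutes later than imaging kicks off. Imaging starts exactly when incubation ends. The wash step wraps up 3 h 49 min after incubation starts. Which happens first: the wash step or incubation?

Imaging starts at 9:58 AM.
The wash step starts at 9:58 AM + 92 min = 11:30 AM.
Incubation starts at 11:30 AM − 145 min = 9:05 AM.
The wash step starts at 11:30 AM and incubation starts at 9:05 AM, so incubation is first.

incubation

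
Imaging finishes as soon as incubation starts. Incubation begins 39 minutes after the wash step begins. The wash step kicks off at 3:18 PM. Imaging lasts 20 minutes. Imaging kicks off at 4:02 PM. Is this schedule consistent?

No

Incubation starts at 3:18 PM + 39 min = 3:57 PM.
So imaging ends at 3:57 PM.
Imaging starts at 3:57 PM − 20 min = 3:37 PM.
But imaging is also said to start at 4:02 PM — a 25-minute conflict.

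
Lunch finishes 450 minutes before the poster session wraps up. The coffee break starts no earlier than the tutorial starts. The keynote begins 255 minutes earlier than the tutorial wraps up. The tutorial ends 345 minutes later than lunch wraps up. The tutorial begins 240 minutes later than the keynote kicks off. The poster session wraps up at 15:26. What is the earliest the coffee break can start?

Lunch ends at 15:26 − 450 min = 07:56.
The tutorial ends at 07:56 + 345 min = 13:41.
The keynote starts at 13:41 − 255 min = 09:26.
The tutorial starts at 09:26 + 240 min = 13:26.
The coffee break is bounded by the tutorial, so the earliest it can start is 13:26.

13:26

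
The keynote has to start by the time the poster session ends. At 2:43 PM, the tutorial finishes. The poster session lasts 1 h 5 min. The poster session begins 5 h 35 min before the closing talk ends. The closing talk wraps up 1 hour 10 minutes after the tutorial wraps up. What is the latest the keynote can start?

11:23 AM

The closing talk ends at 2:43 PM + 70 min = 3:53 PM.
The poster session starts at 3:53 PM − 335 min = 10:18 AM.
The poster session ends at 10:18 AM + 65 min = 11:23 AM.
The keynote is bounded by the poster session, so the latest it can start is 11:23 AM.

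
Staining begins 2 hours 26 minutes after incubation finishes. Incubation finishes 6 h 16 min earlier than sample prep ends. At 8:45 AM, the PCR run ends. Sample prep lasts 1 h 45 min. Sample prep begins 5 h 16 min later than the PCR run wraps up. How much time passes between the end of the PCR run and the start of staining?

Sample prep starts at 8:45 AM + 316 min = 2:01 PM.
Sample prep ends at 2:01 PM + 105 min = 3:46 PM.
Incubation ends at 3:46 PM − 376 min = 9:30 AM.
Staining starts at 9:30 AM + 146 min = 11:56 AM.
From 8:45 AM to 11:56 AM is 191 minutes.

191 minutes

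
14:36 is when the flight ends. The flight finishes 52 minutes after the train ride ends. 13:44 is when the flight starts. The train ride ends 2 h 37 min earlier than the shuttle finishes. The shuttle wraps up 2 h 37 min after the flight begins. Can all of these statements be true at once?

Yes

The shuttle ends at 13:44 + 157 min = 16:21.
The train ride ends at 16:21 − 157 min = 13:44.
The flight ends at 13:44 + 52 min = 14:36.
That matches the stated 14:36, so the schedule is consistent.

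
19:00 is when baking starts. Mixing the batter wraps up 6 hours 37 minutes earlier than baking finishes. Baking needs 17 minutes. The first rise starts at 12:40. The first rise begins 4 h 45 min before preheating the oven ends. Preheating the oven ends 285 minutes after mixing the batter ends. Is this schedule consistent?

Yes

Baking ends at 19:00 + 17 min = 19:17.
Mixing the batter ends at 19:17 − 397 min = 12:40.
Preheating the oven ends at 12:40 + 285 min = 17:25.
The first rise starts at 17:25 − 285 min = 12:40.
That matches the stated 12:40, so the schedule is consistent.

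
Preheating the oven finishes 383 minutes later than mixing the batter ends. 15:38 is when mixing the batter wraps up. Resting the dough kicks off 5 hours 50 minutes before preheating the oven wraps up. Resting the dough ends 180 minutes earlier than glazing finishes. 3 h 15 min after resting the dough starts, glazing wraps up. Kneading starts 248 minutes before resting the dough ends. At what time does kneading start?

12:18

Preheating the oven ends at 15:38 + 383 min = 22:01.
Resting the dough starts at 22:01 − 350 min = 16:11.
Glazing ends at 16:11 + 195 min = 19:26.
Resting the dough ends at 19:26 − 180 min = 16:26.
Kneading starts at 16:26 − 248 min = 12:18.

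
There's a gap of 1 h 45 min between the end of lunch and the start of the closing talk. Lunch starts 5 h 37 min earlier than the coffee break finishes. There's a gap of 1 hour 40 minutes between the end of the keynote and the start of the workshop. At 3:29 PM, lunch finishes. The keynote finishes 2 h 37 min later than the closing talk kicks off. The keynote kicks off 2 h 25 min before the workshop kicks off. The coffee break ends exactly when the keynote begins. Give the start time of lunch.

The closing talk starts at 3:29 PM + 105 min = 5:14 PM.
The keynote ends at 5:14 PM + 157 min = 7:51 PM.
The workshop starts at 7:51 PM + 100 min = 9:31 PM.
The keynote starts at 9:31 PM − 145 min = 7:06 PM.
So the coffee break ends at 7:06 PM.
Lunch starts at 7:06 PM − 337 min = 1:29 PM.

1:29 PM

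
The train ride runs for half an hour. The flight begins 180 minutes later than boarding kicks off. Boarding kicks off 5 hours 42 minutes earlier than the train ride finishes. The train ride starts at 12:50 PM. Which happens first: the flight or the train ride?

The train ride ends at 12:50 PM + 30 min = 1:20 PM.
Boarding starts at 1:20 PM − 342 min = 7:38 AM.
The flight starts at 7:38 AM + 180 min = 10:38 AM.
The flight starts at 10:38 AM and the train ride starts at 12:50 PM, so the flight is first.

the flight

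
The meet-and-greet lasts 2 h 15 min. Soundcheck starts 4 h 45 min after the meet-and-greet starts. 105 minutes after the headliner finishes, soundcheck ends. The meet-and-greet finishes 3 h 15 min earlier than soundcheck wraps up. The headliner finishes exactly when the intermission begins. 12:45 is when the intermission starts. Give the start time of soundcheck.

13:45

The headliner ends at 12:45.
Soundcheck ends at 12:45 + 105 min = 14:30.
The meet-and-greet ends at 14:30 − 195 min = 11:15.
The meet-and-greet starts at 11:15 − 135 min = 09:00.
Soundcheck starts at 09:00 + 285 min = 13:45.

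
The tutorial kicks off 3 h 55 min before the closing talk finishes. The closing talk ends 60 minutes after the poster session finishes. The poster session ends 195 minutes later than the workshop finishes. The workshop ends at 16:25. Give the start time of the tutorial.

16:45

The poster session ends at 16:25 + 195 min = 19:40.
The closing talk ends at 19:40 + 60 min = 20:40.
The tutorial starts at 20:40 − 235 min = 16:45.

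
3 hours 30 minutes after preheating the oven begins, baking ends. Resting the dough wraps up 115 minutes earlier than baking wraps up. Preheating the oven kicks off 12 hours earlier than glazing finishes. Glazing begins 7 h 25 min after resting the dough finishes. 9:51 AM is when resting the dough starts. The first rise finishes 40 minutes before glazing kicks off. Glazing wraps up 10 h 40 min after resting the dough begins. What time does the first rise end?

4:51 PM

Glazing ends at 9:51 AM + 640 min = 8:31 PM.
Preheating the oven starts at 8:31 PM − 720 min = 8:31 AM.
Baking ends at 8:31 AM + 210 min = 12:01 PM.
Resting the dough ends at 12:01 PM − 115 min = 10:06 AM.
Glazing starts at 10:06 AM + 445 min = 5:31 PM.
The first rise ends at 5:31 PM − 40 min = 4:51 PM.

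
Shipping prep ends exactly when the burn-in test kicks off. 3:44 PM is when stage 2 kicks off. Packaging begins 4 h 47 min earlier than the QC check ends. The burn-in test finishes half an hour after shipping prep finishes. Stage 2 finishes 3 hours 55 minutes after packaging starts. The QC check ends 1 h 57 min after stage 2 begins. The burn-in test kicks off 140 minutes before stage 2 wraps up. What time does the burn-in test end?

2:59 PM

The QC check ends at 3:44 PM + 117 min = 5:41 PM.
Packaging starts at 5:41 PM − 287 min = 12:54 PM.
Stage 2 ends at 12:54 PM + 235 min = 4:49 PM.
The burn-in test starts at 4:49 PM − 140 min = 2:29 PM.
So shipping prep ends at 2:29 PM.
The burn-in test ends at 2:29 PM + 30 min = 2:59 PM.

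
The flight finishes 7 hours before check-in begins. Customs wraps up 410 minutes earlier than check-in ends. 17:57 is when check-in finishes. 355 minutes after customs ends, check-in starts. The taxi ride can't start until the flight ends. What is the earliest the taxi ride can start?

10:02

Customs ends at 17:57 − 410 min = 11:07.
Check-in starts at 11:07 + 355 min = 17:02.
The flight ends at 17:02 − 420 min = 10:02.
The taxi ride is bounded by the flight, so the earliest it can start is 10:02.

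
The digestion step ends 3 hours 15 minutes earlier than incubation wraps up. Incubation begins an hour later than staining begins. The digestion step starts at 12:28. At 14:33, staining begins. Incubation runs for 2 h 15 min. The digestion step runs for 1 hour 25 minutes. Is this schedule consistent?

Incubation starts at 14:33 + 60 min = 15:33.
Incubation ends at 15:33 + 135 min = 17:48.
The digestion step ends at 17:48 − 195 min = 14:33.
The digestion step starts at 14:33 − 85 min = 13:08.
But the digestion step is also said to start at 12:28 — a 40-minute conflict.

No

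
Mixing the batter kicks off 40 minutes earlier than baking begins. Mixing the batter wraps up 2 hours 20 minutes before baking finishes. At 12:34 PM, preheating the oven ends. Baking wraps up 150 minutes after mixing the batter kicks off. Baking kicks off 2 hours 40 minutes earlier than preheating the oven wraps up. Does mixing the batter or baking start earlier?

Baking starts at 12:34 PM − 160 min = 9:54 AM.
Mixing the batter starts at 9:54 AM − 40 min = 9:14 AM.
Mixing the batter starts at 9:14 AM and baking starts at 9:54 AM, so mixing the batter is first.

mixing the batter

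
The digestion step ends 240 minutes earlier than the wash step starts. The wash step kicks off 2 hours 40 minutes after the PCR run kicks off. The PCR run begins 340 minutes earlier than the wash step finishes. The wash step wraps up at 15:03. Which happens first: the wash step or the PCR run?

The PCR run starts at 15:03 − 340 min = 09:23.
The wash step starts at 09:23 + 160 min = 12:03.
The wash step starts at 12:03 and the PCR run starts at 09:23, so the PCR run is first.

the PCR run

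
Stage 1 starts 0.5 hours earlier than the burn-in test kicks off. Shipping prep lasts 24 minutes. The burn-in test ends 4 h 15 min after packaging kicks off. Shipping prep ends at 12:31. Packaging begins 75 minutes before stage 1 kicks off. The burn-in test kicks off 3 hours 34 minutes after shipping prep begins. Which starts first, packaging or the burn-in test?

packaging

Shipping prep starts at 12:31 − 24 min = 12:07.
The burn-in test starts at 12:07 + 214 min = 15:41.
Stage 1 starts at 15:41 − 30 min = 15:11.
Packaging starts at 15:11 − 75 min = 13:56.
Packaging starts at 13:56 and the burn-in test starts at 15:41, so packaging is first.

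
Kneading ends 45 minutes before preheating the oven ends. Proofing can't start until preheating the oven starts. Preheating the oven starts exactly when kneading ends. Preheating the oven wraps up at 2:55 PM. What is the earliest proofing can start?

Kneading ends at 2:55 PM − 45 min = 2:10 PM.
So preheating the oven starts at 2:10 PM.
Proofing is bounded by preheating the oven, so the earliest it can start is 2:10 PM.

2:10 PM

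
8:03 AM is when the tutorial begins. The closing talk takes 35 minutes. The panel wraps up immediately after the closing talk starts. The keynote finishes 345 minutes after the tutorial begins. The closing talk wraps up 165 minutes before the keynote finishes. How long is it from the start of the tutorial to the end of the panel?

2 hours 25 minutes

The keynote ends at 8:03 AM + 345 min = 1:48 PM.
The closing talk ends at 1:48 PM − 165 min = 11:03 AM.
The closing talk starts at 11:03 AM − 35 min = 10:28 AM.
So the panel ends at 10:28 AM.
From 8:03 AM to 10:28 AM is 2 hours 25 minutes.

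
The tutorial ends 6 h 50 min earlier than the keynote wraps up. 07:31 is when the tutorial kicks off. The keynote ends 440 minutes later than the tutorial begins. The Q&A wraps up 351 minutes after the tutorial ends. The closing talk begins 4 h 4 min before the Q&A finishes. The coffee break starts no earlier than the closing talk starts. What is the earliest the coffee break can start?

09:48

The keynote ends at 07:31 + 440 min = 14:51.
The tutorial ends at 14:51 − 410 min = 08:01.
The Q&A ends at 08:01 + 351 min = 13:52.
The closing talk starts at 13:52 − 244 min = 09:48.
The coffee break is bounded by the closing talk, so the earliest it can start is 09:48.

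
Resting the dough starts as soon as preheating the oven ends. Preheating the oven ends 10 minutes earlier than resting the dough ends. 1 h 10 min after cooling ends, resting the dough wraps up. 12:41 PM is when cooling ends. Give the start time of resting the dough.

Resting the dough ends at 12:41 PM + 70 min = 1:51 PM.
Preheating the oven ends at 1:51 PM − 10 min = 1:41 PM.
So resting the dough starts at 1:41 PM.

1:41 PM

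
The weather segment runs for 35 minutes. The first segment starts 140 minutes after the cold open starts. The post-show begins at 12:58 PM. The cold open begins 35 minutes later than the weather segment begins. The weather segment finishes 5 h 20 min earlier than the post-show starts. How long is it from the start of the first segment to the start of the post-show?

The weather segment ends at 12:58 PM − 320 min = 7:38 AM.
The weather segment starts at 7:38 AM − 35 min = 7:03 AM.
The cold open starts at 7:03 AM + 35 min = 7:38 AM.
The first segment starts at 7:38 AM + 140 min = 9:58 AM.
From 9:58 AM to 12:58 PM is 180 minutes.

180 minutes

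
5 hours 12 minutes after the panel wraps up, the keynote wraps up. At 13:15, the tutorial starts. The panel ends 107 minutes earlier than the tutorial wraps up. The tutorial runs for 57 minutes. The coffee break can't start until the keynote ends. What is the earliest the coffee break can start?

17:37

The tutorial ends at 13:15 + 57 min = 14:12.
The panel ends at 14:12 − 107 min = 12:25.
The keynote ends at 12:25 + 312 min = 17:37.
The coffee break is bounded by the keynote, so the earliest it can start is 17:37.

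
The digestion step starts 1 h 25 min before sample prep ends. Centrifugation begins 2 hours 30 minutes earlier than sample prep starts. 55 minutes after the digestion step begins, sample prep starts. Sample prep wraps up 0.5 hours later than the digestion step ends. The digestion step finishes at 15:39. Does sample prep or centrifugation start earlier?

centrifugation

Sample prep ends at 15:39 + 30 min = 16:09.
The digestion step starts at 16:09 − 85 min = 14:44.
Sample prep starts at 14:44 + 55 min = 15:39.
Centrifugation starts at 15:39 − 150 min = 13:09.
Sample prep starts at 15:39 and centrifugation starts at 13:09, so centrifugation is first.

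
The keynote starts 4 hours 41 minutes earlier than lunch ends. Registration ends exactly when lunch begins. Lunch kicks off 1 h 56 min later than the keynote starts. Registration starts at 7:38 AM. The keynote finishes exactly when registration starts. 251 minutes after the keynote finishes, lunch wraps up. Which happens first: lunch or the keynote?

The keynote ends at 7:38 AM.
Lunch ends at 7:38 AM + 251 min = 11:49 AM.
The keynote starts at 11:49 AM − 281 min = 7:08 AM.
Lunch starts at 7:08 AM + 116 min = 9:04 AM.
Lunch starts at 9:04 AM and the keynote starts at 7:08 AM, so the keynote is first.

the keynote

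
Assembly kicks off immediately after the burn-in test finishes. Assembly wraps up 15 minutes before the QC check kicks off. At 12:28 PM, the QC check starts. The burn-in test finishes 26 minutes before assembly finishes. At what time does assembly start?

11:47 AM

Assembly ends at 12:28 PM − 15 min = 12:13 PM.
The burn-in test ends at 12:13 PM − 26 min = 11:47 AM.
So assembly starts at 11:47 AM.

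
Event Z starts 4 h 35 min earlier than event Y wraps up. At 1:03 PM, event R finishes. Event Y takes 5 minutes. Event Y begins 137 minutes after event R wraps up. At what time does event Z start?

Event Y starts at 1:03 PM + 137 min = 3:20 PM.
Event Y ends at 3:20 PM + 5 min = 3:25 PM.
Event Z starts at 3:25 PM − 275 min = 10:50 AM.

10:50 AM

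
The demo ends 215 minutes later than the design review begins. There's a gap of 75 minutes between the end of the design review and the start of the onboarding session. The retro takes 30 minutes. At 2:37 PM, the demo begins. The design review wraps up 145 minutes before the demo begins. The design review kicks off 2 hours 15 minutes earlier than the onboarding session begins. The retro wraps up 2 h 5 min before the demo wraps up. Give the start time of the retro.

The design review ends at 2:37 PM − 145 min = 12:12 PM.
The onboarding session starts at 12:12 PM + 75 min = 1:27 PM.
The design review starts at 1:27 PM − 135 min = 11:12 AM.
The demo ends at 11:12 AM + 215 min = 2:47 PM.
The retro ends at 2:47 PM − 125 min = 12:42 PM.
The retro starts at 12:42 PM − 30 min = 12:12 PM.

12:12 PM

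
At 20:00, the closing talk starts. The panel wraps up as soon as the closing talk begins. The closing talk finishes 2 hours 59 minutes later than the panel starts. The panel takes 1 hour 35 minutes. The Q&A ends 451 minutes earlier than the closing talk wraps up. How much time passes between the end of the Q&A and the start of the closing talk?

6 h 7 min

The panel ends at 20:00.
The panel starts at 20:00 − 95 min = 18:25.
The closing talk ends at 18:25 + 179 min = 21:24.
The Q&A ends at 21:24 − 451 min = 13:53.
From 13:53 to 20:00 is 6 h 7 min.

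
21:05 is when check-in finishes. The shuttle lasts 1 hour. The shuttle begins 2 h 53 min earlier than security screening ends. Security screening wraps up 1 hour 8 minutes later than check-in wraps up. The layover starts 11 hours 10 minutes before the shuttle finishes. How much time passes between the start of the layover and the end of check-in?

Security screening ends at 21:05 + 68 min = 22:13.
The shuttle starts at 22:13 − 173 min = 19:20.
The shuttle ends at 19:20 + 60 min = 20:20.
The layover starts at 20:20 − 670 min = 09:10.
From 09:10 to 21:05 is 11 hours 55 minutes.

11 hours 55 minutes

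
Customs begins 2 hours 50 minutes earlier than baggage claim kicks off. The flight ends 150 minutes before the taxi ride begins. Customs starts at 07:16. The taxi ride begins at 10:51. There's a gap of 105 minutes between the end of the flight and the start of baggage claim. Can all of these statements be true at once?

Yes

The flight ends at 10:51 − 150 min = 08:21.
Baggage claim starts at 08:21 + 105 min = 10:06.
Customs starts at 10:06 − 170 min = 07:16.
That matches the stated 07:16, so the schedule is consistent.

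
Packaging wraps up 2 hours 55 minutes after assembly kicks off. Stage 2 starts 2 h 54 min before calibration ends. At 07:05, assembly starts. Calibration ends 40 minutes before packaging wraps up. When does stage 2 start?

Packaging ends at 07:05 + 175 min = 10:00.
Calibration ends at 10:00 − 40 min = 09:20.
Stage 2 starts at 09:20 − 174 min = 06:26.

06:26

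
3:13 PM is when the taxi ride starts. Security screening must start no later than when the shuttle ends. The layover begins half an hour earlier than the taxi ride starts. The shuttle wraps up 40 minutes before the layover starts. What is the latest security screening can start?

The layover starts at 3:13 PM − 30 min = 2:43 PM.
The shuttle ends at 2:43 PM − 40 min = 2:03 PM.
Security screening is bounded by the shuttle, so the latest it can start is 2:03 PM.

2:03 PM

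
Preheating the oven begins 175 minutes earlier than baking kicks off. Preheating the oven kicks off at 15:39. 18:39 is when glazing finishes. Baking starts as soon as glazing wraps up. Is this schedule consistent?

Baking starts at 18:39.
Preheating the oven starts at 18:39 − 175 min = 15:44.
But preheating the oven is also said to start at 15:39 — a 5-minute conflict.

No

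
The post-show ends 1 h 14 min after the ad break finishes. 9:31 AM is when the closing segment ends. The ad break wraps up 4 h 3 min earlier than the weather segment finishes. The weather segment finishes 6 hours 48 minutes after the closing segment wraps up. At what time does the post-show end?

The weather segment ends at 9:31 AM + 408 min = 4:19 PM.
The ad break ends at 4:19 PM − 243 min = 12:16 PM.
The post-show ends at 12:16 PM + 74 min = 1:30 PM.

1:30 PM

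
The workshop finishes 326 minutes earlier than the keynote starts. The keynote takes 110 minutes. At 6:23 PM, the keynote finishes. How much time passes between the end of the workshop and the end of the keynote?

7 hours 16 minutes

The keynote starts at 6:23 PM − 110 min = 4:33 PM.
The workshop ends at 4:33 PM − 326 min = 11:07 AM.
From 11:07 AM to 6:23 PM is 7 hours 16 minutes.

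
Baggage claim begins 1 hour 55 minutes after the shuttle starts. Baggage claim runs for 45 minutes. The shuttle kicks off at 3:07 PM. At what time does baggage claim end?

5:47 PM

Baggage claim starts at 3:07 PM + 115 min = 5:02 PM.
Baggage claim ends at 5:02 PM + 45 min = 5:47 PM.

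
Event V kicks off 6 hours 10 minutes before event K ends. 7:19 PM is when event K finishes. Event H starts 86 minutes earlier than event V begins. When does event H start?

11:43 AM

Event V starts at 7:19 PM − 370 min = 1:09 PM.
Event H starts at 1:09 PM − 86 min = 11:43 AM.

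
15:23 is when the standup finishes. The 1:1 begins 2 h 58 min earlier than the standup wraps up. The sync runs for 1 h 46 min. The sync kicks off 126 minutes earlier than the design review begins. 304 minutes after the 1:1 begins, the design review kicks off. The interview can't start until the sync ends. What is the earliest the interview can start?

The 1:1 starts at 15:23 − 178 min = 12:25.
The design review starts at 12:25 + 304 min = 17:29.
The sync starts at 17:29 − 126 min = 15:23.
The sync ends at 15:23 + 106 min = 17:09.
The interview is bounded by the sync, so the earliest it can start is 17:09.

17:09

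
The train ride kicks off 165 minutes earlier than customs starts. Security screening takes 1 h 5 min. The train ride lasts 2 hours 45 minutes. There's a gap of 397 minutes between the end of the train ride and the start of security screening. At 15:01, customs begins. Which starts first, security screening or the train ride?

The train ride starts at 15:01 − 165 min = 12:16.
The train ride ends at 12:16 + 165 min = 15:01.
Security screening starts at 15:01 + 397 min = 21:38.
Security screening starts at 21:38 and the train ride starts at 12:16, so the train ride is first.

the train ride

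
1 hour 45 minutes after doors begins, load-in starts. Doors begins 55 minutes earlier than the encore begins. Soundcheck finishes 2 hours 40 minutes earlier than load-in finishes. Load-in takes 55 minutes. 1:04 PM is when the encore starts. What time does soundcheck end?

12:09 PM

Doors starts at 1:04 PM − 55 min = 12:09 PM.
Load-in starts at 12:09 PM + 105 min = 1:54 PM.
Load-in ends at 1:54 PM + 55 min = 2:49 PM.
Soundcheck ends at 2:49 PM − 160 min = 12:09 PM.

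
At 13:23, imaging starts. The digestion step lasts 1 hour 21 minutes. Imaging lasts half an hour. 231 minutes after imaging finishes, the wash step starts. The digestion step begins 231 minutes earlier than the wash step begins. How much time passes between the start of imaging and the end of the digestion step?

1 h 51 min

Imaging ends at 13:23 + 30 min = 13:53.
The wash step starts at 13:53 + 231 min = 17:44.
The digestion step starts at 17:44 − 231 min = 13:53.
The digestion step ends at 13:53 + 81 min = 15:14.
From 13:23 to 15:14 is 1 h 51 min.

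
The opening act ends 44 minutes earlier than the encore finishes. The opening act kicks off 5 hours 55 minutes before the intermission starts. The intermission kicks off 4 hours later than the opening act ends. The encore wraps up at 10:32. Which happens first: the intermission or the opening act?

The opening act ends at 10:32 − 44 min = 09:48.
The intermission starts at 09:48 + 240 min = 13:48.
The opening act starts at 13:48 − 355 min = 07:53.
The intermission starts at 13:48 and the opening act starts at 07:53, so the opening act is first.

the opening act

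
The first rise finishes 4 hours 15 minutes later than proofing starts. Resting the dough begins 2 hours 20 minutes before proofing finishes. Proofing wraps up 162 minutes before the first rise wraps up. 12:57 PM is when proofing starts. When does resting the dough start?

12:10 PM

The first rise ends at 12:57 PM + 255 min = 5:12 PM.
Proofing ends at 5:12 PM − 162 min = 2:30 PM.
Resting the dough starts at 2:30 PM − 140 min = 12:10 PM.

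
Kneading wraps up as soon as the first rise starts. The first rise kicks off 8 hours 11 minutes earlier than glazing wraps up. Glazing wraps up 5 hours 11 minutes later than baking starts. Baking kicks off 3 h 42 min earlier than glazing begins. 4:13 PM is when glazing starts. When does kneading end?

9:31 AM

Baking starts at 4:13 PM − 222 min = 12:31 PM.
Glazing ends at 12:31 PM + 311 min = 5:42 PM.
The first rise starts at 5:42 PM − 491 min = 9:31 AM.
So kneading ends at 9:31 AM.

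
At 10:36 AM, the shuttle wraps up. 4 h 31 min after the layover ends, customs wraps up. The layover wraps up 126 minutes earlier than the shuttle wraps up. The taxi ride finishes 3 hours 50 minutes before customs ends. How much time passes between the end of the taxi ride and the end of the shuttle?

1 h 25 min

The layover ends at 10:36 AM − 126 min = 8:30 AM.
Customs ends at 8:30 AM + 271 min = 1:01 PM.
The taxi ride ends at 1:01 PM − 230 min = 9:11 AM.
From 9:11 AM to 10:36 AM is 1 h 25 min.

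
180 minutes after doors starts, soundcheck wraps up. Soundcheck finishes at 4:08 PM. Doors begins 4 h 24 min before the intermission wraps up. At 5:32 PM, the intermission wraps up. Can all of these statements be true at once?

Yes

Doors starts at 5:32 PM − 264 min = 1:08 PM.
Soundcheck ends at 1:08 PM + 180 min = 4:08 PM.
That matches the stated 4:08 PM, so the schedule is consistent.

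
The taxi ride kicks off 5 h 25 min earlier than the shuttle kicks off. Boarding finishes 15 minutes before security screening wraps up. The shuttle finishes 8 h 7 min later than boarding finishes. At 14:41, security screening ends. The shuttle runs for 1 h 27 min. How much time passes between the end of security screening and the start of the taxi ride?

60 minutes

Boarding ends at 14:41 − 15 min = 14:26.
The shuttle ends at 14:26 + 487 min = 22:33.
The shuttle starts at 22:33 − 87 min = 21:06.
The taxi ride starts at 21:06 − 325 min = 15:41.
From 14:41 to 15:41 is 60 minutes.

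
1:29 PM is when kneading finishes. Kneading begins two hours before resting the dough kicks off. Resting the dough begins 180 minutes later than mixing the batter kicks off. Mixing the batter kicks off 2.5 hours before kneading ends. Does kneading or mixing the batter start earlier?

mixing the batter

Mixing the batter starts at 1:29 PM − 150 min = 10:59 AM.
Resting the dough starts at 10:59 AM + 180 min = 1:59 PM.
Kneading starts at 1:59 PM − 120 min = 11:59 AM.
Kneading starts at 11:59 AM and mixing the batter starts at 10:59 AM, so mixing the batter is first.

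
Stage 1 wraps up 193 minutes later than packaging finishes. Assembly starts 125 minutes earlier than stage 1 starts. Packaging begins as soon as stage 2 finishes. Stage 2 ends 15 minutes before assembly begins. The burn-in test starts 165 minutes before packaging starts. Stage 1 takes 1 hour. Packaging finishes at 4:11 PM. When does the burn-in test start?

1:19 PM

Stage 1 ends at 4:11 PM + 193 min = 7:24 PM.
Stage 1 starts at 7:24 PM − 60 min = 6:24 PM.
Assembly starts at 6:24 PM − 125 min = 4:19 PM.
Stage 2 ends at 4:19 PM − 15 min = 4:04 PM.
So packaging starts at 4:04 PM.
The burn-in test starts at 4:04 PM − 165 min = 1:19 PM.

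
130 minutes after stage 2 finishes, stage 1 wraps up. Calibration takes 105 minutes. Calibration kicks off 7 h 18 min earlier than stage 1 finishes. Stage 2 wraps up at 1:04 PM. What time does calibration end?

9:41 AM

Stage 1 ends at 1:04 PM + 130 min = 3:14 PM.
Calibration starts at 3:14 PM − 438 min = 7:56 AM.
Calibration ends at 7:56 AM + 105 min = 9:41 AM.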